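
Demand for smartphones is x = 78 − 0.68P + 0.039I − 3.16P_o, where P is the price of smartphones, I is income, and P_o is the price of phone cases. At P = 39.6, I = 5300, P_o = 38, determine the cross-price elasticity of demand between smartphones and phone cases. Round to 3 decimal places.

-0.872

x = 78 − 0.68(39.6) + 0.039(5300) − 3.16(38) = 78 − 26.928 + 206.7 − 120.08 = 137.692.
∂x/∂P_o = −3.16, so E_xy = -3.16·(38/137.692) ≈ -0.872.
E_xy < 0: the goods are complements.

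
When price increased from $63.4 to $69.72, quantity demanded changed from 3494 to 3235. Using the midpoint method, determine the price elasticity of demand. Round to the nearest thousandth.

-0.811

%Δq = (3235 − 3494)/[(3494 + 3235)/2] = -259/3364.5 ≈ -0.0770.
%ΔP = (69.72 − 63.4)/[(63.4 + 69.72)/2] = 6.32/66.56 ≈ 0.0950.
Arc elasticity E = %Δq/%ΔP ≈ -0.0770/0.0950 ≈ -0.811.
|E| < 1: demand is inelastic over this range.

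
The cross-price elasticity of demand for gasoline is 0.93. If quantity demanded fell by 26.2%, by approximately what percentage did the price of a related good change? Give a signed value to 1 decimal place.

-28.2

%ΔQ ≈ E × %ΔP_y ⇒ %ΔP_y = %ΔQ / E = (-26.2%)/(0.93) ≈ -28.2%.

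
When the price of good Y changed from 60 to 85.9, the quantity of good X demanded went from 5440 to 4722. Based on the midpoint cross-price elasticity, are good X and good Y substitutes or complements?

complements

%ΔQ_x = (4722 − 5440)/[(5440+4722)/2] = -718/5081 ≈ -0.1413.
%ΔP_y = (85.9 − 60)/[(60+85.9)/2] ≈ 0.3550.
E_xy = -0.1413/0.3550 ≈ -0.398.
E_xy < 0, so the goods are complements.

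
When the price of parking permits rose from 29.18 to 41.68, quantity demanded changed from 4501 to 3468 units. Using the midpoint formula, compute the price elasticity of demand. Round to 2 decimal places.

-0.73

%ΔQ = (3468 − 4501)/[(4501 + 3468)/2] = -1033/3984.5 ≈ -0.2593.
%Δp = (41.68 − 29.18)/[(29.18 + 41.68)/2] = 12.5/35.43 ≈ 0.3528.
Arc elasticity E = %ΔQ/%Δp ≈ -0.2593/0.3528 ≈ -0.73.
|E| < 1: demand is inelastic over this range.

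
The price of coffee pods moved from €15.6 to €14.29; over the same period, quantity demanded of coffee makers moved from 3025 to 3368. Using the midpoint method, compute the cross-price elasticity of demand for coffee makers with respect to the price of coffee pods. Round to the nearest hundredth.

-1.22

%ΔQ_x = (3368 − 3025)/[(3025+3368)/2] = 343/3196.5 ≈ 0.1073.
%ΔP_y = (14.29 − 15.6)/[(15.6+14.29)/2] ≈ -0.0877.
E_xy = 0.1073/-0.0877 ≈ -1.22.
E_xy < 0, so coffee makers and coffee pods are complements.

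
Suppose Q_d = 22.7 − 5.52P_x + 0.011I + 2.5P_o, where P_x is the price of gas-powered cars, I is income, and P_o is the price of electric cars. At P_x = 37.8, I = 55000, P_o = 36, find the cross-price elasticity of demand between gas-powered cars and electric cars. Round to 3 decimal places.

0.177

Q_d = 22.7 − 5.52(37.8) + 0.011(55000) + 2.5(36) = 22.7 − 208.656 + 605 + 90 = 509.044.
∂Q_d/∂P_o = +2.5, so E_xy = 2.5·(36/509.044) ≈ 0.177.
E_xy > 0: the goods are substitutes.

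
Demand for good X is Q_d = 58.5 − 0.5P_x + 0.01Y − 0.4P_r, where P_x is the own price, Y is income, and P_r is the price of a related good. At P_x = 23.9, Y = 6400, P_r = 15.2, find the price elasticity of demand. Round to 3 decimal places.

-0.114

First evaluate Q_d: 58.5 − 0.5(23.9) + 0.01(6400) − 0.4(15.2) = 58.5 − 11.95 + 64 − 6.08 = 104.47.
∂Q_d/∂P_x = −0.5, so E_p = (−0.5)·(23.9/104.47) ≈ -0.114.
|E_p| < 1: demand is inelastic.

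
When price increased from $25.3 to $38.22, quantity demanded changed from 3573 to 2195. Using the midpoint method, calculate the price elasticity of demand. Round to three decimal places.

-1.175

%ΔQ = (2195 − 3573)/[(3573 + 2195)/2] = -1378/2884 ≈ -0.4778.
%Δp = (38.22 − 25.3)/[(25.3 + 38.22)/2] = 12.92/31.76 ≈ 0.4068.
Arc elasticity E = %ΔQ/%Δp ≈ -0.4778/0.4068 ≈ -1.175.
|E| > 1: demand is elastic over this range.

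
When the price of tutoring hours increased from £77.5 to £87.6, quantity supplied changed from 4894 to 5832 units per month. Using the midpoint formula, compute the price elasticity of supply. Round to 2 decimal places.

1.43

%Δq = (5832 − 4894)/[(4894 + 5832)/2] = 938/5363 ≈ 0.1749.
%Δp = (87.6 − 77.5)/[(77.5 + 87.6)/2] = 10.1/82.55 ≈ 0.1224.
Arc elasticity E = %Δq/%Δp ≈ 0.1749/0.1224 ≈ 1.43.
|E| > 1: supply is elastic over this range.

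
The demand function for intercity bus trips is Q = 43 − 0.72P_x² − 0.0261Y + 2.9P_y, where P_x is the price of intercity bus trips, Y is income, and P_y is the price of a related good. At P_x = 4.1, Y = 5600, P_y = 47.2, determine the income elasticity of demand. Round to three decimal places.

First evaluate Q: 43 − 0.72(4.1)² − 0.0261(5600) + 2.9(47.2) = 43 − 12.1032 − 146.16 + 136.88 = 21.6168.
∂Q/∂Y = −0.0261, so E_I = -0.0261·(5600/21.6168) ≈ -6.761.
E_I < 0: inferior good.

-6.761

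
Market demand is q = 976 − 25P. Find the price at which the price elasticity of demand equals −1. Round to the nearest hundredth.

For linear demand q = a − bP, E = −bP/(a − bP). |E| = 1 ⇒ bP = a − bP ⇒ P = a/(2b).
P = 976/(2·25) = 19.52.

19.52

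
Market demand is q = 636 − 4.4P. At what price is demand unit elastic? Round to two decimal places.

For linear demand q = a − bP, E = −bP/(a − bP). |E| = 1 ⇒ bP = a − bP ⇒ P = a/(2b).
P = 636/(2·4.4) ≈ 72.27.

72.27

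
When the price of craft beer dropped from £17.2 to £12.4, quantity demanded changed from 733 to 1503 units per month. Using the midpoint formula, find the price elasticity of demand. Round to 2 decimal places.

-2.12

%Δq = (1503 − 733)/[(733 + 1503)/2] = 770/1118 ≈ 0.6887.
%Δp = (12.4 − 17.2)/[(17.2 + 12.4)/2] = -4.8/14.8 ≈ -0.3243.
Arc elasticity E = %Δq/%Δp ≈ 0.6887/-0.3243 ≈ -2.12.
|E| > 1: demand is elastic over this range.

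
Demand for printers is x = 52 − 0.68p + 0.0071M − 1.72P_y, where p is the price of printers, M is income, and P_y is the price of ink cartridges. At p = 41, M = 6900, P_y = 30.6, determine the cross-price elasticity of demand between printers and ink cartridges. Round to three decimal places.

Evaluating quantity at (p, M, P_y) gives x = 52 − 0.68(41) + 0.0071(6900) − 1.72(30.6) = 52 − 27.88 + 48.99 − 52.632 = 20.478.
∂x/∂P_y = −1.72, so E_xy = -1.72·(30.6/20.478) ≈ -2.570.
E_xy < 0: the goods are complements.

-2.570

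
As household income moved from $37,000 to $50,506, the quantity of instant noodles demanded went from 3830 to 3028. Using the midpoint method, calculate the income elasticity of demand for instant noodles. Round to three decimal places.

%ΔQ = (3028 − 3830)/[(3830+3028)/2] = -802/3429 ≈ -0.2339.
%ΔI = (50,506 − 37,000)/[(37,000+50,506)/2] = 13506/43753 ≈ 0.3087.
E_I = %ΔQ/%ΔI ≈ -0.758.
E_I < 0: inferior good.

-0.758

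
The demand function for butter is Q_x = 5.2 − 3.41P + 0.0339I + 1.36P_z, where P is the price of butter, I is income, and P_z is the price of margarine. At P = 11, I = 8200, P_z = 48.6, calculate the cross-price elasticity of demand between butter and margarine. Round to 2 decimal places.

Q_x = 5.2 − 3.41(11) + 0.0339(8200) + 1.36(48.6) = 5.2 − 37.51 + 277.98 + 66.096 = 311.766.
∂Q_x/∂P_z = +1.36, so E_xy = 1.36·(48.6/311.766) ≈ 0.21.
E_xy > 0: the goods are substitutes.

0.21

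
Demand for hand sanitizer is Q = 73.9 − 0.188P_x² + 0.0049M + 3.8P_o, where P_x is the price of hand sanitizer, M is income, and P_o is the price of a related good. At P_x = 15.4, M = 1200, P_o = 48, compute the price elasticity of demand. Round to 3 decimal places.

-0.410

Evaluating quantity at (P_x, M, P_o) gives Q = 73.9 − 0.188(15.4)² + 0.0049(1200) + 3.8(48) = 73.9 − 44.5861 + 5.88 + 182.4 = 217.5939.
∂Q/∂P_x = −2·0.188·P_x = -5.7904, so E_p = -5.7904·(15.4/217.5939) ≈ -0.410.
|E_p| < 1: demand is inelastic.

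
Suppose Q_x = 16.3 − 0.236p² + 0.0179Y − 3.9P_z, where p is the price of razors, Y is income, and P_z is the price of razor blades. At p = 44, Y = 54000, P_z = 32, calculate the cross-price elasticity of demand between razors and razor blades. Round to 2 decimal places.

First evaluate Q_x: 16.3 − 0.236(44)² + 0.0179(54000) − 3.9(32) = 16.3 − 456.896 + 966.6 − 124.8 = 401.204.
∂Q_x/∂P_z = −3.9, so E_xy = -3.9·(32/401.204) ≈ -0.31.
E_xy < 0: the goods are complements.

-0.31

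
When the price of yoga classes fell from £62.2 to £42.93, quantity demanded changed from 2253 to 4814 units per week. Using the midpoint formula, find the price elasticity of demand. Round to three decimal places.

%ΔQ = (4814 − 2253)/[(2253 + 4814)/2] = 2561/3533.5 ≈ 0.7248.
%ΔP = (42.93 − 62.2)/[(62.2 + 42.93)/2] = -19.27/52.565 ≈ -0.3666.
Arc elasticity E = %ΔQ/%ΔP ≈ 0.7248/-0.3666 ≈ -1.977.
|E| > 1: demand is elastic over this range.

-1.977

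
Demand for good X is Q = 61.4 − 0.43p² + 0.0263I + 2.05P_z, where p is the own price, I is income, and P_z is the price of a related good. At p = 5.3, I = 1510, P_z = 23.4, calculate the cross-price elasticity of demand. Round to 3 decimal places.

0.350

Substituting, Q = 61.4 − 0.43(5.3)² + 0.0263(1510) + 2.05(23.4) = 61.4 − 12.0787 + 39.713 + 47.97 = 137.0043.
∂Q/∂P_z = +2.05, so E_xy = 2.05·(23.4/137.0043) ≈ 0.350.
E_xy > 0: the goods are substitutes.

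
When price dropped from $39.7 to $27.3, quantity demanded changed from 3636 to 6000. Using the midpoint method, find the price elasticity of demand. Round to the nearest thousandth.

%ΔQ = (6000 − 3636)/[(3636 + 6000)/2] = 2364/4818 ≈ 0.4907.
%Δp = (27.3 − 39.7)/[(39.7 + 27.3)/2] = -12.4/33.5 ≈ -0.3701.
Arc elasticity E = %ΔQ/%Δp ≈ 0.4907/-0.3701 ≈ -1.326.
|E| > 1: demand is elastic over this range.

-1.326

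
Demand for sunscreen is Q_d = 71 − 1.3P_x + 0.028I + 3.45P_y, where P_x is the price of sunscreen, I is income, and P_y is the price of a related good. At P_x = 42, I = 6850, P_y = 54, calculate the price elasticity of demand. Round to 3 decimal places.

Evaluating quantity at (P_x, I, P_y) gives Q_d = 71 − 1.3(42) + 0.028(6850) + 3.45(54) = 71 − 54.6 + 191.8 + 186.3 = 394.5.
∂Q_d/∂P_x = −1.3, so E_p = (−1.3)·(42/394.5) ≈ -0.138.
|E_p| < 1: demand is inelastic.

-0.138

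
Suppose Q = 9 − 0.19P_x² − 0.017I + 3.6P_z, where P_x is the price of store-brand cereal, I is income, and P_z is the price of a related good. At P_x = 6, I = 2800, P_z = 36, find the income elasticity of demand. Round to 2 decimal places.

-0.57

At the given point, Q = 9 − 0.19(6)² − 0.017(2800) + 3.6(36) = 9 − 6.84 − 47.6 + 129.6 = 84.16.
∂Q/∂I = −0.017, so E_I = -0.017·(2800/84.16) ≈ -0.57.
E_I < 0: inferior good.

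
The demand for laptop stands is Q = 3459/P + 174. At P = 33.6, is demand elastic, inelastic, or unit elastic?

inelastic

At P = 33.6, Q = 276.9464.
dQ/dP = −3459/P² = −3.0639.
Point elasticity E = (dQ/dP)·(P/Q) = -3.0639 × 33.6/276.9464 ≈ -0.372.
|E| ≈ 0.372 < 1, so demand is inelastic.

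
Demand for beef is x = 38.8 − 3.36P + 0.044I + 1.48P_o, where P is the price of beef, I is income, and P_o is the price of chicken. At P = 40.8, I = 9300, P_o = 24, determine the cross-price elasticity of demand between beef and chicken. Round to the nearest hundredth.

0.10

x = 38.8 − 3.36(40.8) + 0.044(9300) + 1.48(24) = 38.8 − 137.088 + 409.2 + 35.52 = 346.432.
∂x/∂P_o = +1.48, so E_xy = 1.48·(24/346.432) ≈ 0.10.
E_xy > 0: the goods are substitutes.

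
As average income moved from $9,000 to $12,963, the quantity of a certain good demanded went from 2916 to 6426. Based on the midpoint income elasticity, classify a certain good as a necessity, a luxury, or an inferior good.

%ΔQ = (6426 − 2916)/[(2916+6426)/2] = 3510/4671 ≈ 0.7514.
%ΔY = (12,963 − 9,000)/[(9,000+12,963)/2] = 3963/10981.5 ≈ 0.3609.
E_I = %ΔQ/%ΔY ≈ 2.082.
E_I > 1: normal good (luxury).

luxury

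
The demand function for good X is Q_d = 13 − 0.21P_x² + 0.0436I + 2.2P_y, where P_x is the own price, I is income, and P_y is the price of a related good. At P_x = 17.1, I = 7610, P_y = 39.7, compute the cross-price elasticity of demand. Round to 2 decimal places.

At the given point, Q_d = 13 − 0.21(17.1)² + 0.0436(7610) + 2.2(39.7) = 13 − 61.4061 + 331.796 + 87.34 = 370.7299.
∂Q_d/∂P_y = +2.2, so E_xy = 2.2·(39.7/370.7299) ≈ 0.24.
E_xy > 0: the goods are substitutes.

0.24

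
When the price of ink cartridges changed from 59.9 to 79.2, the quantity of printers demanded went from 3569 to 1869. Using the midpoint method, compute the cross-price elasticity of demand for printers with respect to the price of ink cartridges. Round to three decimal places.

%ΔQ_x = (1869 − 3569)/[(3569+1869)/2] = -1700/2719 ≈ -0.6252.
%ΔP_y = (79.2 − 59.9)/[(59.9+79.2)/2] ≈ 0.2775.
E_xy = -0.6252/0.2775 ≈ -2.253.
E_xy < 0, so printers and ink cartridges are complements.

-2.253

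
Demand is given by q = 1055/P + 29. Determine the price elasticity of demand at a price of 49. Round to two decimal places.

-0.43

At P = 49, q = 50.5306.
dq/dP = −1055/P² = −0.4394.
Point elasticity E = (dq/dP)·(P/q) = -0.4394 × 49/50.5306 ≈ -0.43.
|E| < 1, so demand is inelastic at this price.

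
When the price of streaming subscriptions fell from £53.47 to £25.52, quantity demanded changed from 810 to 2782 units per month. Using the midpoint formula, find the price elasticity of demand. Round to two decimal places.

-1.55

%ΔQ = (2782 − 810)/[(810 + 2782)/2] = 1972/1796 ≈ 1.0980.
%ΔP = (25.52 − 53.47)/[(53.47 + 25.52)/2] = -27.95/39.495 ≈ -0.7077.
Arc elasticity E = %ΔQ/%ΔP ≈ 1.0980/-0.7077 ≈ -1.55.
|E| > 1: demand is elastic over this range.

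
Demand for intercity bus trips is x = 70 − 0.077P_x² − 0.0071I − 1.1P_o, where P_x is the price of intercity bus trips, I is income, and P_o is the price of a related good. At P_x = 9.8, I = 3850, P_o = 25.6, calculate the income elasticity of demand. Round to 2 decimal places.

Evaluating quantity at (P_x, I, P_o) gives x = 70 − 0.077(9.8)² − 0.0071(3850) − 1.1(25.6) = 70 − 7.3951 − 27.335 − 28.16 = 7.1099.
∂x/∂I = −0.0071, so E_I = -0.0071·(3850/7.1099) ≈ -3.84.
E_I < 0: inferior good.

-3.84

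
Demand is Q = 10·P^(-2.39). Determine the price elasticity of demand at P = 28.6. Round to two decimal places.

For a Cobb–Douglas (constant-elasticity) form Q = A·P^α·…, the elasticity with respect to P equals the exponent α at every point.
Here the exponent on P is -2.39, so the price elasticity of demand is -2.39.

-2.39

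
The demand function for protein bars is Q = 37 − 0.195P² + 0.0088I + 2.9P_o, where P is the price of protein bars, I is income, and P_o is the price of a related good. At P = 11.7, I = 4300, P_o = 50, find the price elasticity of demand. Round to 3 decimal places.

-0.276

First evaluate Q: 37 − 0.195(11.7)² + 0.0088(4300) + 2.9(50) = 37 − 26.6936 + 37.84 + 145 = 193.1465.
∂Q/∂P = −2·0.195·P = -4.563, so E_p = -4.563·(11.7/193.1465) ≈ -0.276.
|E_p| < 1: demand is inelastic.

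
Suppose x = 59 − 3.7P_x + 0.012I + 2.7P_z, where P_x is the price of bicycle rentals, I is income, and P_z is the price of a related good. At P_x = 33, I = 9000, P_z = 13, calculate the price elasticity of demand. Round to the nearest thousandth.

Substituting, x = 59 − 3.7(33) + 0.012(9000) + 2.7(13) = 59 − 122.1 + 108 + 35.1 = 80.
∂x/∂P_x = −3.7, so E_p = (−3.7)·(33/80) ≈ -1.526.
|E_p| > 1: demand is elastic.

-1.526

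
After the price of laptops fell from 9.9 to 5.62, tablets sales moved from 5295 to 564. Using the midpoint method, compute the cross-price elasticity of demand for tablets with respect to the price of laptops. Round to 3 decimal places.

%ΔQ_x = (564 − 5295)/[(5295+564)/2] = -4731/2929.5 ≈ -1.6150.
%ΔP_y = (5.62 − 9.9)/[(9.9+5.62)/2] ≈ -0.5515.
E_xy = -1.6150/-0.5515 ≈ 2.928.
E_xy > 0, so tablets and laptops are substitutes.

2.928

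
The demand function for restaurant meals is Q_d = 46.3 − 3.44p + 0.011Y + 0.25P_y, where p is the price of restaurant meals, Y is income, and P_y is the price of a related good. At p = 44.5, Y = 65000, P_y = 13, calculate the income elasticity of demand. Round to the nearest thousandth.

Substituting, Q_d = 46.3 − 3.44(44.5) + 0.011(65000) + 0.25(13) = 46.3 − 153.08 + 715 + 3.25 = 611.47.
∂Q_d/∂Y = +0.011, so E_I = 0.011·(65000/611.47) ≈ 1.169.
E_I > 1: normal good (luxury).

1.169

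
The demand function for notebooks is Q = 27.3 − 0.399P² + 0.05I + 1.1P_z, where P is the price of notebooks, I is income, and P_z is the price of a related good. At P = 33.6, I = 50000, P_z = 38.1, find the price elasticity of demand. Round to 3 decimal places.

-0.425

Evaluating quantity at (P, I, P_z) gives Q = 27.3 − 0.399(33.6)² + 0.05(50000) + 1.1(38.1) = 27.3 − 450.455 + 2500 + 41.91 = 2118.755.
∂Q/∂P = −2·0.399·P = -26.8128, so E_p = -26.8128·(33.6/2118.755) ≈ -0.425.
|E_p| < 1: demand is inelastic.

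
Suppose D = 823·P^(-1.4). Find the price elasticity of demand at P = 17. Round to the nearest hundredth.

-1.40

For a Cobb–Douglas (constant-elasticity) form D = A·P^α·…, the elasticity with respect to P equals the exponent α at every point.
Here the exponent on P is -1.4, so the price elasticity of demand is -1.40.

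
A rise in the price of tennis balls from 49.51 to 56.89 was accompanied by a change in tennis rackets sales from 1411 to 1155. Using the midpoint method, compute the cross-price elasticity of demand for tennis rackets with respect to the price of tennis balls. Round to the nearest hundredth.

%ΔQ_x = (1155 − 1411)/[(1411+1155)/2] = -256/1283 ≈ -0.1995.
%ΔP_y = (56.89 − 49.51)/[(49.51+56.89)/2] ≈ 0.1387.
E_xy = -0.1995/0.1387 ≈ -1.44.
E_xy < 0, so tennis rackets and tennis balls are complements.

-1.44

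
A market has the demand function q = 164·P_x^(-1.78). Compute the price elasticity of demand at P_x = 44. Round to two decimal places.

-1.78

For a Cobb–Douglas (constant-elasticity) form q = A·P_x^α·…, the elasticity with respect to P_x equals the exponent α at every point.
Here the exponent on P_x is -1.78, so the price elasticity of demand is -1.78.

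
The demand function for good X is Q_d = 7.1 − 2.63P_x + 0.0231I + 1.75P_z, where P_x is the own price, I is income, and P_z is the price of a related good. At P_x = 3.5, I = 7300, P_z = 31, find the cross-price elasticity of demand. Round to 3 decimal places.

0.246

Evaluating quantity at (P_x, I, P_z) gives Q_d = 7.1 − 2.63(3.5) + 0.0231(7300) + 1.75(31) = 7.1 − 9.205 + 168.63 + 54.25 = 220.775.
∂Q_d/∂P_z = +1.75, so E_xy = 1.75·(31/220.775) ≈ 0.246.
E_xy > 0: the goods are substitutes.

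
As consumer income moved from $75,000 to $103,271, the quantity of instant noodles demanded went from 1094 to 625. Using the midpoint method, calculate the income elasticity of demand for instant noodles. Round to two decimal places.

%ΔQ = (625 − 1094)/[(1094+625)/2] = -469/859.5 ≈ -0.5457.
%ΔY = (103,271 − 75,000)/[(75,000+103,271)/2] = 28271/89135.5 ≈ 0.3172.
E_I = %ΔQ/%ΔY ≈ -1.72.
E_I < 0: inferior good.

-1.72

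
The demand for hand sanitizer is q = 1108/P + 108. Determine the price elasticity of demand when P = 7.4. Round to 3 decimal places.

-0.581

At P = 7.4, q = 257.7297.
dq/dP = −1108/P² = −20.2337.
Point elasticity E = (dq/dP)·(P/q) = -20.2337 × 7.4/257.7297 ≈ -0.581.
|E| < 1, so demand is inelastic at this price.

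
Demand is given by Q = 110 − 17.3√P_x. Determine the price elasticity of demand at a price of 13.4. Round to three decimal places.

At P_x = 13.4, Q = 46.6716.
dQ/dP_x = −17.3/(2√P_x) = −17.3/(2·3.6606).
Point elasticity E = (dQ/dP_x)·(P_x/Q) = -2.363 × 13.4/46.6716 ≈ -0.678.
|E| < 1, so demand is inelastic at this price.

-0.678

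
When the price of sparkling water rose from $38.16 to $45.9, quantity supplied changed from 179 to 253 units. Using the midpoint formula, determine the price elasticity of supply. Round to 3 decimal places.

1.860

%ΔQ = (253 − 179)/[(179 + 253)/2] = 74/216 ≈ 0.3426.
%ΔP = (45.9 − 38.16)/[(38.16 + 45.9)/2] = 7.74/42.03 ≈ 0.1842.
Arc elasticity E = %ΔQ/%ΔP ≈ 0.3426/0.1842 ≈ 1.860.
|E| > 1: supply is elastic over this range.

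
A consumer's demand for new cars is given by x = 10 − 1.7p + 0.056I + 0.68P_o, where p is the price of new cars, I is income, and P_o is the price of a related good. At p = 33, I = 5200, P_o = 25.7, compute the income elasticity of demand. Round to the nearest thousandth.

1.109

First evaluate x: 10 − 1.7(33) + 0.056(5200) + 0.68(25.7) = 10 − 56.1 + 291.2 + 17.476 = 262.576.
∂x/∂I = +0.056, so E_I = 0.056·(5200/262.576) ≈ 1.109.
E_I > 1: normal good (luxury).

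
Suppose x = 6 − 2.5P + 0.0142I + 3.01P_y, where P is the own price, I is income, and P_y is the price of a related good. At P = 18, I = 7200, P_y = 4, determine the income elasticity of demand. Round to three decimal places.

1.358

At the given point, x = 6 − 2.5(18) + 0.0142(7200) + 3.01(4) = 6 − 45 + 102.24 + 12.04 = 75.28.
∂x/∂I = +0.0142, so E_I = 0.0142·(7200/75.28) ≈ 1.358.
E_I > 1: normal good (luxury).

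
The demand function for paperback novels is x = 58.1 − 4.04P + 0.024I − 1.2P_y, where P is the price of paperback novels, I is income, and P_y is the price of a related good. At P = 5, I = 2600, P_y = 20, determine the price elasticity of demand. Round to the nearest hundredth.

-0.26

Evaluating quantity at (P, I, P_y) gives x = 58.1 − 4.04(5) + 0.024(2600) − 1.2(20) = 58.1 − 20.2 + 62.4 − 24 = 76.3.
∂x/∂P = −4.04, so E_p = (−4.04)·(5/76.3) ≈ -0.26.
|E_p| < 1: demand is inelastic.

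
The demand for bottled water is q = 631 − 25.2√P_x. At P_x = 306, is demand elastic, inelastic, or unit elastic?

At P_x = 306, q = 190.18.
dq/dP_x = −25.2/(2√P_x) = −25.2/(2·17.4929).
Point elasticity E = (dq/dP_x)·(P_x/q) = -0.7203 × 306/190.18 ≈ -1.159.
|E| ≈ 1.159 > 1, so demand is elastic.

elastic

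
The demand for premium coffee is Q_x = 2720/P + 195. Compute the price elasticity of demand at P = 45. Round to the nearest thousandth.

-0.237

At P = 45, Q_x = 255.4444.
dQ_x/dP = −2720/P² = −1.3432.
Point elasticity E = (dQ_x/dP)·(P/Q_x) = -1.3432 × 45/255.4444 ≈ -0.237.
|E| < 1, so demand is inelastic at this price.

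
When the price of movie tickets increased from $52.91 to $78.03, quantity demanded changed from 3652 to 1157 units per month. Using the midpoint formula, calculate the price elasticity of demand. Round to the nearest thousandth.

%ΔQ = (1157 − 3652)/[(3652 + 1157)/2] = -2495/2404.5 ≈ -1.0376.
%ΔP = (78.03 − 52.91)/[(52.91 + 78.03)/2] = 25.12/65.47 ≈ 0.3837.
Arc elasticity E = %ΔQ/%ΔP ≈ -1.0376/0.3837 ≈ -2.704.
|E| > 1: demand is elastic over this range.

-2.704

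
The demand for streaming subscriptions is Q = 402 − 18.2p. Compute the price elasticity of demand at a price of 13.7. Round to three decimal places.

-1.633

At p = 13.7, Q = 152.66.
dQ/dp = −18.2.
Point elasticity E = (dQ/dp)·(p/Q) = -18.2 × 13.7/152.66 ≈ -1.633.
|E| > 1, so demand is elastic at this price.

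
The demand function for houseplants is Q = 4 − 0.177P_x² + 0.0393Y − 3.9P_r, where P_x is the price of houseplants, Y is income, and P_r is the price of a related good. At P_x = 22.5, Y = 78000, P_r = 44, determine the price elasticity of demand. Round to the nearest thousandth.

First evaluate Q: 4 − 0.177(22.5)² + 0.0393(78000) − 3.9(44) = 4 − 89.6063 + 3065.4 − 171.6 = 2808.1938.
∂Q/∂P_x = −2·0.177·P_x = -7.965, so E_p = -7.965·(22.5/2808.1938) ≈ -0.064.
|E_p| < 1: demand is inelastic.

-0.064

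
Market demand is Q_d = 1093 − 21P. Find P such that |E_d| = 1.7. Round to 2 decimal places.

32.77

Set −bP/(a − bP) = −1.7 ⇒ bP = 1.7(a − bP) ⇒ bP(1+1.7) = 1.7·a.
P = 1.7·1093/(21·2.7) ≈ 32.77.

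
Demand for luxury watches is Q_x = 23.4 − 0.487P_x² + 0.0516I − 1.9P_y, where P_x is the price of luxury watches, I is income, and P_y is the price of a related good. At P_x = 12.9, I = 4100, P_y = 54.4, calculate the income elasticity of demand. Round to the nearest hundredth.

4.18

Q_x = 23.4 − 0.487(12.9)² + 0.0516(4100) − 1.9(54.4) = 23.4 − 81.0417 + 211.56 − 103.36 = 50.5583.
∂Q_x/∂I = +0.0516, so E_I = 0.0516·(4100/50.5583) ≈ 4.18.
E_I > 1: normal good (luxury).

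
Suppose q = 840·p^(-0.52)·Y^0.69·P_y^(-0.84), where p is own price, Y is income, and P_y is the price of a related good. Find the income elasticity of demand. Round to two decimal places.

0.69

For a Cobb–Douglas (constant-elasticity) form q = A·Y^α·…, the elasticity with respect to Y equals the exponent α at every point.
Here the exponent on Y is 0.69, so the income elasticity of demand is 0.69.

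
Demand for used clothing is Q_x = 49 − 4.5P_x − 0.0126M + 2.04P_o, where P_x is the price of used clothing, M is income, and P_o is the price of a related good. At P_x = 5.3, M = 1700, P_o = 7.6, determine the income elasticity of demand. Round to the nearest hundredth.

Substituting, Q_x = 49 − 4.5(5.3) − 0.0126(1700) + 2.04(7.6) = 49 − 23.85 − 21.42 + 15.504 = 19.234.
∂Q_x/∂M = −0.0126, so E_I = -0.0126·(1700/19.234) ≈ -1.11.
E_I < 0: inferior good.

-1.11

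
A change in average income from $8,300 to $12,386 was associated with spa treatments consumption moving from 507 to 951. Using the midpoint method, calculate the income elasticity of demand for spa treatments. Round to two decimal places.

1.54

%ΔQ = (951 − 507)/[(507+951)/2] = 444/729 ≈ 0.6091.
%ΔI = (12,386 − 8,300)/[(8,300+12,386)/2] = 4086/10343 ≈ 0.3950.
E_I = %ΔQ/%ΔI ≈ 1.54.
E_I > 1: normal good (luxury).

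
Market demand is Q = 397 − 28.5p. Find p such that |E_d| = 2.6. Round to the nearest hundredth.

10.06

Set −bp/(a − bp) = −2.6 ⇒ bp = 2.6(a − bp) ⇒ bp(1+2.6) = 2.6·a.
p = 2.6·397/(28.5·3.6) ≈ 10.06.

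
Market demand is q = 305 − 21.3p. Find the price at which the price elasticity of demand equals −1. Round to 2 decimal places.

7.16

For linear demand q = a − bp, E = −bp/(a − bp). |E| = 1 ⇒ bp = a − bp ⇒ p = a/(2b).
p = 305/(2·21.3) ≈ 7.16.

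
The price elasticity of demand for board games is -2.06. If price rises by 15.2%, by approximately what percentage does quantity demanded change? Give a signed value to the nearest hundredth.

%ΔQ ≈ E × %ΔP = (-2.06) × (15.2%) ≈ -31.31%.

-31.31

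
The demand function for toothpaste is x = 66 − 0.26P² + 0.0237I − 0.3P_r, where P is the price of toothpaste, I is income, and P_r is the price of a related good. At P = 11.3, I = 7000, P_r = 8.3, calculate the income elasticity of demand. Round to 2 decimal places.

0.85

x = 66 − 0.26(11.3)² + 0.0237(7000) − 0.3(8.3) = 66 − 33.1994 + 165.9 − 2.49 = 196.2106.
∂x/∂I = +0.0237, so E_I = 0.0237·(7000/196.2106) ≈ 0.85.
E_I ∈ (0,1): normal good (necessity).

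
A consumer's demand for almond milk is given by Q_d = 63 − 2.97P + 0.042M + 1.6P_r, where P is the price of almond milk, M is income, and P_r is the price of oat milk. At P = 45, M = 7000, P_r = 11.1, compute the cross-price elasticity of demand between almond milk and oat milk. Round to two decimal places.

0.07

At the given point, Q_d = 63 − 2.97(45) + 0.042(7000) + 1.6(11.1) = 63 − 133.65 + 294 + 17.76 = 241.11.
∂Q_d/∂P_r = +1.6, so E_xy = 1.6·(11.1/241.11) ≈ 0.07.
E_xy > 0: the goods are substitutes.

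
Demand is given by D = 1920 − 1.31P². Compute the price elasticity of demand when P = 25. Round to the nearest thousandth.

-1.487

At P = 25, D = 1101.25.
dD/dP = −2·1.31·P = −65.5.
Point elasticity E = (dD/dP)·(P/D) = -65.5 × 25/1101.25 ≈ -1.487.
|E| > 1, so demand is elastic at this price.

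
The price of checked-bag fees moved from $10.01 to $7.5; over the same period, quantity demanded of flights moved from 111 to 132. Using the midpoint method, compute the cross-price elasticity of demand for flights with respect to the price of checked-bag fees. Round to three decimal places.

-0.603

%ΔQ_x = (132 − 111)/[(111+132)/2] = 21/121.5 ≈ 0.1728.
%ΔP_y = (7.5 − 10.01)/[(10.01+7.5)/2] ≈ -0.2867.
E_xy = 0.1728/-0.2867 ≈ -0.603.
E_xy < 0, so flights and checked-bag fees are complements.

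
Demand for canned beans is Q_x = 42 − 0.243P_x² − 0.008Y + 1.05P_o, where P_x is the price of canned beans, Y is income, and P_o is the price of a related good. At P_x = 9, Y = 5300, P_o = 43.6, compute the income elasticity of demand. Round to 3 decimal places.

Substituting, Q_x = 42 − 0.243(9)² − 0.008(5300) + 1.05(43.6) = 42 − 19.683 − 42.4 + 45.78 = 25.697.
∂Q_x/∂Y = −0.008, so E_I = -0.008·(5300/25.697) ≈ -1.650.
E_I < 0: inferior good.

-1.650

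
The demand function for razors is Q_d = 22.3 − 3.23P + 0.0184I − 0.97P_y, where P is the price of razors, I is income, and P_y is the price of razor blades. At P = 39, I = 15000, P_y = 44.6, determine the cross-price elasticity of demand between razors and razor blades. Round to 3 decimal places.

Q_d = 22.3 − 3.23(39) + 0.0184(15000) − 0.97(44.6) = 22.3 − 125.97 + 276 − 43.262 = 129.068.
∂Q_d/∂P_y = −0.97, so E_xy = -0.97·(44.6/129.068) ≈ -0.335.
E_xy < 0: the goods are complements.

-0.335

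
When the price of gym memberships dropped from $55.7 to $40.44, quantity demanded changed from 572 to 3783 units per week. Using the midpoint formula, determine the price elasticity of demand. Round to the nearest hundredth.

-4.65

%Δq = (3783 − 572)/[(572 + 3783)/2] = 3211/2177.5 ≈ 1.4746.
%Δp = (40.44 − 55.7)/[(55.7 + 40.44)/2] = -15.26/48.07 ≈ -0.3175.
Arc elasticity E = %Δq/%Δp ≈ 1.4746/-0.3175 ≈ -4.65.
|E| > 1: demand is elastic over this range.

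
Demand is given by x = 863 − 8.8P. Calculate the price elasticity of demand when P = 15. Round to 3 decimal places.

At P = 15, x = 731.
dx/dP = −8.8.
Point elasticity E = (dx/dP)·(P/x) = -8.8 × 15/731 ≈ -0.181.
|E| < 1, so demand is inelastic at this price.

-0.181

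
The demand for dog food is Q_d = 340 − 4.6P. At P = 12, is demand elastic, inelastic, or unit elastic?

inelastic

At P = 12, Q_d = 284.8.
dQ_d/dP = −4.6.
Point elasticity E = (dQ_d/dP)·(P/Q_d) = -4.6 × 12/284.8 ≈ -0.194.
|E| ≈ 0.194 < 1, so demand is inelastic.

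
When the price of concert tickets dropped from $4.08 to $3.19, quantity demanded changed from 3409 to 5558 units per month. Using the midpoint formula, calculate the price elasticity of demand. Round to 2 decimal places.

-1.96

%ΔQ = (5558 − 3409)/[(3409 + 5558)/2] = 2149/4483.5 ≈ 0.4793.
%Δp = (3.19 − 4.08)/[(4.08 + 3.19)/2] = -0.89/3.635 ≈ -0.2448.
Arc elasticity E = %ΔQ/%Δp ≈ 0.4793/-0.2448 ≈ -1.96.
|E| > 1: demand is elastic over this range.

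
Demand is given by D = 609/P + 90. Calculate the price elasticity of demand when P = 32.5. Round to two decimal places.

-0.17

At P = 32.5, D = 108.7385.
dD/dP = −609/P² = −0.5766.
Point elasticity E = (dD/dP)·(P/D) = -0.5766 × 32.5/108.7385 ≈ -0.17.
|E| < 1, so demand is inelastic at this price.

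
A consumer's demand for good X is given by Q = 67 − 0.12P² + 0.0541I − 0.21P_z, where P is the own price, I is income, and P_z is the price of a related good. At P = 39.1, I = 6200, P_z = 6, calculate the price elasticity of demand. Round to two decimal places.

-1.69

First evaluate Q: 67 − 0.12(39.1)² + 0.0541(6200) − 0.21(6) = 67 − 183.4572 + 335.42 − 1.26 = 217.7028.
∂Q/∂P = −2·0.12·P = -9.384, so E_p = -9.384·(39.1/217.7028) ≈ -1.69.
|E_p| > 1: demand is elastic.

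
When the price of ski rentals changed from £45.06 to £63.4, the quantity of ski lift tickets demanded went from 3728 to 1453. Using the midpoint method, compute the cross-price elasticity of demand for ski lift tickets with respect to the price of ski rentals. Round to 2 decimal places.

-2.60

%ΔQ_x = (1453 − 3728)/[(3728+1453)/2] = -2275/2590.5 ≈ -0.8782.
%ΔP_y = (63.4 − 45.06)/[(45.06+63.4)/2] ≈ 0.3382.
E_xy = -0.8782/0.3382 ≈ -2.60.
E_xy < 0, so ski lift tickets and ski rentals are complements.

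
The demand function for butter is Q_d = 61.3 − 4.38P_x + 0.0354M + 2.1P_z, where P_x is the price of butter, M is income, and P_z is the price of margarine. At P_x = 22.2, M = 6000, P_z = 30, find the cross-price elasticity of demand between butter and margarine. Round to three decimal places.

At the given point, Q_d = 61.3 − 4.38(22.2) + 0.0354(6000) + 2.1(30) = 61.3 − 97.236 + 212.4 + 63 = 239.464.
∂Q_d/∂P_z = +2.1, so E_xy = 2.1·(30/239.464) ≈ 0.263.
E_xy > 0: the goods are substitutes.

0.263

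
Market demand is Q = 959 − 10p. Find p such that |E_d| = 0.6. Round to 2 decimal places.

Set −bp/(a − bp) = −0.6 ⇒ bp = 0.6(a − bp) ⇒ bp(1+0.6) = 0.6·a.
p = 0.6·959/(10·1.6) ≈ 35.96.

35.96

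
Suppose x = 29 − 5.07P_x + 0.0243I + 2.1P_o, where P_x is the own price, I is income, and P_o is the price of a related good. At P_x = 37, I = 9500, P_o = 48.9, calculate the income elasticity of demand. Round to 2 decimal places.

1.32

First evaluate x: 29 − 5.07(37) + 0.0243(9500) + 2.1(48.9) = 29 − 187.59 + 230.85 + 102.69 = 174.95.
∂x/∂I = +0.0243, so E_I = 0.0243·(9500/174.95) ≈ 1.32.
E_I > 1: normal good (luxury).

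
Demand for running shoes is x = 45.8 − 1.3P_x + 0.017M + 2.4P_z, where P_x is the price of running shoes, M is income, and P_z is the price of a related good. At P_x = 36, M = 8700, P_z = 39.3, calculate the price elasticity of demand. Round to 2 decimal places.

-0.19

First evaluate x: 45.8 − 1.3(36) + 0.017(8700) + 2.4(39.3) = 45.8 − 46.8 + 147.9 + 94.32 = 241.22.
∂x/∂P_x = −1.3, so E_p = (−1.3)·(36/241.22) ≈ -0.19.
|E_p| < 1: demand is inelastic.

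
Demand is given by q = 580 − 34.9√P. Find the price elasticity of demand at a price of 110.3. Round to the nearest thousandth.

At P = 110.3, q = 213.4669.
dq/dP = −34.9/(2√P) = −34.9/(2·10.5024).
Point elasticity E = (dq/dP)·(P/q) = -1.6615 × 110.3/213.4669 ≈ -0.859.
|E| < 1, so demand is inelastic at this price.

-0.859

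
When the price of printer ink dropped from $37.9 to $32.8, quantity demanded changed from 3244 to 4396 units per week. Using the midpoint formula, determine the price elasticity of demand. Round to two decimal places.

-2.09

%ΔQ = (4396 − 3244)/[(3244 + 4396)/2] = 1152/3820 ≈ 0.3016.
%Δp = (32.8 − 37.9)/[(37.9 + 32.8)/2] = -5.1/35.35 ≈ -0.1443.
Arc elasticity E = %ΔQ/%Δp ≈ 0.3016/-0.1443 ≈ -2.09.
|E| > 1: demand is elastic over this range.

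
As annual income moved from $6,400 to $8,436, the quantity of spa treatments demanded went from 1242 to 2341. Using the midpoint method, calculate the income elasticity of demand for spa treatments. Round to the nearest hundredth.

%ΔQ = (2341 − 1242)/[(1242+2341)/2] = 1099/1791.5 ≈ 0.6135.
%ΔI = (8,436 − 6,400)/[(6,400+8,436)/2] = 2036/7418 ≈ 0.2745.
E_I = %ΔQ/%ΔI ≈ 2.24.
E_I > 1: normal good (luxury).

2.24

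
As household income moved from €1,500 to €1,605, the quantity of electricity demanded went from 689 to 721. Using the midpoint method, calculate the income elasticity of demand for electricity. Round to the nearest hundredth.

0.67

%ΔQ = (721 − 689)/[(689+721)/2] = 32/705 ≈ 0.0454.
%ΔM = (1,605 − 1,500)/[(1,500+1,605)/2] = 105/1552.5 ≈ 0.0676.
E_I = %ΔQ/%ΔM ≈ 0.67.
E_I ∈ (0,1): normal good (necessity).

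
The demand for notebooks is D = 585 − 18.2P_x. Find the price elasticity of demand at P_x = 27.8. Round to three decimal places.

-6.401

At P_x = 27.8, D = 79.04.
dD/dP_x = −18.2.
Point elasticity E = (dD/dP_x)·(P_x/D) = -18.2 × 27.8/79.04 ≈ -6.401.
|E| > 1, so demand is elastic at this price.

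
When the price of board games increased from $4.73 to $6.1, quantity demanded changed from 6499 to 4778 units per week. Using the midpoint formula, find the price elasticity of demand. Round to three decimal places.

%Δq = (4778 − 6499)/[(6499 + 4778)/2] = -1721/5638.5 ≈ -0.3052.
%ΔP = (6.1 − 4.73)/[(4.73 + 6.1)/2] = 1.37/5.415 ≈ 0.2530.
Arc elasticity E = %Δq/%ΔP ≈ -0.3052/0.2530 ≈ -1.206.
|E| > 1: demand is elastic over this range.

-1.206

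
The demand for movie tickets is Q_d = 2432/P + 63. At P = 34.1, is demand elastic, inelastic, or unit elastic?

At P = 34.1, Q_d = 134.3196.
dQ_d/dP = −2432/P² = −2.0915.
Point elasticity E = (dQ_d/dP)·(P/Q_d) = -2.0915 × 34.1/134.3196 ≈ -0.531.
|E| ≈ 0.531 < 1, so demand is inelastic.

inelastic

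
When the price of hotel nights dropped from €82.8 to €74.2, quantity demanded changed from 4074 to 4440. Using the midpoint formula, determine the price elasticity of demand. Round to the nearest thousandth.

%Δq = (4440 − 4074)/[(4074 + 4440)/2] = 366/4257 ≈ 0.0860.
%Δp = (74.2 − 82.8)/[(82.8 + 74.2)/2] = -8.6/78.5 ≈ -0.1096.
Arc elasticity E = %Δq/%Δp ≈ 0.0860/-0.1096 ≈ -0.785.
|E| < 1: demand is inelastic over this range.

-0.785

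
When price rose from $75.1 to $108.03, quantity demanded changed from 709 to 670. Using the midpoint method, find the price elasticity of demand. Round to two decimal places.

%Δq = (670 − 709)/[(709 + 670)/2] = -39/689.5 ≈ -0.0566.
%ΔP = (108.03 − 75.1)/[(75.1 + 108.03)/2] = 32.93/91.565 ≈ 0.3596.
Arc elasticity E = %Δq/%ΔP ≈ -0.0566/0.3596 ≈ -0.16.
|E| < 1: demand is inelastic over this range.

-0.16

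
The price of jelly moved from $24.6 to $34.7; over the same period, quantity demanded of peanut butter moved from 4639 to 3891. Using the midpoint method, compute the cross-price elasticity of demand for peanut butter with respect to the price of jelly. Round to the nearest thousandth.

-0.515

%ΔQ_x = (3891 − 4639)/[(4639+3891)/2] = -748/4265 ≈ -0.1754.
%ΔP_y = (34.7 − 24.6)/[(24.6+34.7)/2] ≈ 0.3406.
E_xy = -0.1754/0.3406 ≈ -0.515.
E_xy < 0, so peanut butter and jelly are complements.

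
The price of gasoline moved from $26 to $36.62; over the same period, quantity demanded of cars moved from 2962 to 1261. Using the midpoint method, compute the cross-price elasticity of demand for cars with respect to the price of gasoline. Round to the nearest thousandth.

-2.375

%ΔQ_x = (1261 − 2962)/[(2962+1261)/2] = -1701/2111.5 ≈ -0.8056.
%ΔP_y = (36.62 − 26)/[(26+36.62)/2] ≈ 0.3392.
E_xy = -0.8056/0.3392 ≈ -2.375.
E_xy < 0, so cars and gasoline are complements.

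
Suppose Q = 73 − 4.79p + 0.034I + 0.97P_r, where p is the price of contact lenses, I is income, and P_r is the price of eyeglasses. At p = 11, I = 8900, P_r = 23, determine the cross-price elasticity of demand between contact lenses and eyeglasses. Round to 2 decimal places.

0.06

Evaluating quantity at (p, I, P_r) gives Q = 73 − 4.79(11) + 0.034(8900) + 0.97(23) = 73 − 52.69 + 302.6 + 22.31 = 345.22.
∂Q/∂P_r = +0.97, so E_xy = 0.97·(23/345.22) ≈ 0.06.
E_xy > 0: the goods are substitutes.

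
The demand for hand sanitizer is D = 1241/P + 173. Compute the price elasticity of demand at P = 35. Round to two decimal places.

-0.17

At P = 35, D = 208.4571.
dD/dP = −1241/P² = −1.0131.
Point elasticity E = (dD/dP)·(P/D) = -1.0131 × 35/208.4571 ≈ -0.17.
|E| < 1, so demand is inelastic at this price.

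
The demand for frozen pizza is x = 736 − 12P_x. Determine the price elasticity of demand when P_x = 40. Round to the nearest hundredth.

At P_x = 40, x = 256.
dx/dP_x = −12.
Point elasticity E = (dx/dP_x)·(P_x/x) = -12 × 40/256 ≈ -1.88.
|E| > 1, so demand is elastic at this price.

-1.88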